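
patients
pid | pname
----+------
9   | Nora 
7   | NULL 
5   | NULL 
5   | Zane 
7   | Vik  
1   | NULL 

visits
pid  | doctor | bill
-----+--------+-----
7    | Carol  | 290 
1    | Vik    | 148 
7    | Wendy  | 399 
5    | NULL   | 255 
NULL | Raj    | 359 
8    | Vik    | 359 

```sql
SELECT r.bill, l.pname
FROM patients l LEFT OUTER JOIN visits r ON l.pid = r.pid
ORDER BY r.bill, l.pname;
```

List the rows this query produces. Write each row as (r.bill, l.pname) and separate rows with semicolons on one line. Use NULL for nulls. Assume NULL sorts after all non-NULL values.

(148, NULL); (255, Zane); (255, NULL); (290, Vik); (290, NULL); (399, Vik); (399, NULL); (NULL, Nora)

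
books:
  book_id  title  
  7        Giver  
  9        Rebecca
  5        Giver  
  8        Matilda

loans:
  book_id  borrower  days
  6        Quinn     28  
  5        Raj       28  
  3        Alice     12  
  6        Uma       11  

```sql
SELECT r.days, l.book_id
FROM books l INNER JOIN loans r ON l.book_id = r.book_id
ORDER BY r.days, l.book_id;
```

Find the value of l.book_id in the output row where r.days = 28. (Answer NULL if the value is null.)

INNER JOIN keeps only pairs where the ON condition holds.
Matching on l.book_id = r.book_id.
Matched pairs: 1.

5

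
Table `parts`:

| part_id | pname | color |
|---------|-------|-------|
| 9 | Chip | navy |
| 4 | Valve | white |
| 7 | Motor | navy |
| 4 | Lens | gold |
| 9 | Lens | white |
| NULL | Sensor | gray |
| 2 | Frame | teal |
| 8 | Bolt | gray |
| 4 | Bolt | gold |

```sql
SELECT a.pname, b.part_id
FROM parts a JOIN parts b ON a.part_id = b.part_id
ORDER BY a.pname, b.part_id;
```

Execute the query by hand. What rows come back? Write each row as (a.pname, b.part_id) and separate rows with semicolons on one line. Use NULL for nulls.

(Bolt, 4); (Bolt, 4); (Bolt, 4); (Bolt, 8); (Chip, 9); (Chip, 9); (Frame, 2); (Lens, 4); (Lens, 4); (Lens, 4); (Lens, 9); (Lens, 9); (Motor, 7); (Valve, 4); (Valve, 4); (Valve, 4)

INNER JOIN keeps only pairs where the ON condition holds.
Matching on a.part_id = b.part_id. A NULL in a compared column never satisfies the condition.
- a row (part_id=9): matches 2 b row(s) → 2 output row(s).
- a row (part_id=4): matches 3 b row(s) → 3 output row(s).
- a row (part_id=7): matches 1 b row(s) → 1 output row(s).
- a row (part_id=4): matches 3 b row(s) → 3 output row(s).
- a row (part_id=9): matches 2 b row(s) → 2 output row(s).
- a row (part_id=NULL): no match → dropped.
- a row (part_id=2): matches 1 b row(s) → 1 output row(s).
- a row (part_id=8): matches 1 b row(s) → 1 output row(s).
- a row (part_id=4): matches 3 b row(s) → 3 output row(s).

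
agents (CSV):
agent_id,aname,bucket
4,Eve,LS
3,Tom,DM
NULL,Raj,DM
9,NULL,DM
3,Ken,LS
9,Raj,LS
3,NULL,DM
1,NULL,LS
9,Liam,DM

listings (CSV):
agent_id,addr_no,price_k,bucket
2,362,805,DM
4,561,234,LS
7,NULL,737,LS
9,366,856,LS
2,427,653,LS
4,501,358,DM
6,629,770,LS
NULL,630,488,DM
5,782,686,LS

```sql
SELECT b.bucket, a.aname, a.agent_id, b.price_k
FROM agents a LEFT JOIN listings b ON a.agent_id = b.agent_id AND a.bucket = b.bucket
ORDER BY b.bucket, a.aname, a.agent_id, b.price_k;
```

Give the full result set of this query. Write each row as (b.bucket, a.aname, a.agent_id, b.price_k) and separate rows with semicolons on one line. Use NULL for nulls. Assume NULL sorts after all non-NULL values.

(LS, Eve, 4, 234); (LS, Raj, 9, 856); (NULL, Ken, 3, NULL); (NULL, Liam, 9, NULL); (NULL, Raj, NULL, NULL); (NULL, Tom, 3, NULL); (NULL, NULL, 1, NULL); (NULL, NULL, 3, NULL); (NULL, NULL, 9, NULL)

LEFT JOIN keeps every row from `agents`; unmatched rows get NULL for `listings`'s columns.
Matching on a.agent_id = b.agent_id AND a.bucket = b.bucket. A NULL in a compared column never satisfies the condition.
- a[0] agent_id=4, bucket=LS → 1 match(es) in b → 1 row(s).
- a[1] agent_id=3, bucket=DM → no match; kept with NULLs on the b side.
- a[2] agent_id=NULL, bucket=DM → no match; kept with NULLs on the b side.
- a[3] agent_id=9, bucket=DM → no match; kept with NULLs on the b side.
- a[4] agent_id=3, bucket=LS → no match; kept with NULLs on the b side.
- a[5] agent_id=9, bucket=LS → 1 match(es) in b → 1 row(s).
- a[6] agent_id=3, bucket=DM → no match; kept with NULLs on the b side.
- a[7] agent_id=1, bucket=LS → no match; kept with NULLs on the b side.
- a[8] agent_id=9, bucket=DM → no match; kept with NULLs on the b side.
After projecting and ordering:
b.bucket | a.aname | a.agent_id | b.price_k
LS | Eve | 4 | 234
LS | Raj | 9 | 856
NULL | Ken | 3 | NULL
NULL | Liam | 9 | NULL
NULL | Raj | NULL | NULL
NULL | Tom | 3 | NULL
NULL | NULL | 1 | NULL
NULL | NULL | 3 | NULL
NULL | NULL | 9 | NULL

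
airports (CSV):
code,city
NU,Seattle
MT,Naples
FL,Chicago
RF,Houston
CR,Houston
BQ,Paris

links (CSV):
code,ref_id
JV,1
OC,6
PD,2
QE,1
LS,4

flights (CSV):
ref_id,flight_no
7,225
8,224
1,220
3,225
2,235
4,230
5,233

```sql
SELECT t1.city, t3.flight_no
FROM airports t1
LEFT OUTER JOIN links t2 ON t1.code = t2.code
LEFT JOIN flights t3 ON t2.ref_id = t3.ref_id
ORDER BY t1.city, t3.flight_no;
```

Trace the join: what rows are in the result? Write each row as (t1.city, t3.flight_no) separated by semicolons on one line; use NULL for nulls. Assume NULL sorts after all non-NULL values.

Step 1 — t1 LEFT JOIN t2 on code → 6 row(s).
Then LEFT JOIN `flights t3` on ref_id: each of those 6 rows is kept; rows whose t2.ref_id has no match in t3 get NULL for t3's columns.

(Chicago, NULL); (Houston, NULL); (Houston, NULL); (Naples, NULL); (Paris, NULL); (Seattle, NULL)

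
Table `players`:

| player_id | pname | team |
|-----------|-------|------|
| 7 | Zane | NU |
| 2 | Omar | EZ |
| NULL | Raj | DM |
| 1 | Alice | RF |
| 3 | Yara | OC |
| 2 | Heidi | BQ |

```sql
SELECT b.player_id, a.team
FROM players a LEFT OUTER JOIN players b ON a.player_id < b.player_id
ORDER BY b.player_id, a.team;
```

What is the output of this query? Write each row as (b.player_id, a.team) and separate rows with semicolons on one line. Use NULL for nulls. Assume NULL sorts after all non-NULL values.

LEFT JOIN keeps every row from `players a`; unmatched rows get NULL for `players b`'s columns.
Matching on a.player_id < b.player_id. A NULL in a compared column never satisfies the condition.
- a (player_id=7) has no partner → padded with NULL.
- a (player_id=2) pairs with 2 row(s) of b.
- a (player_id=NULL) has no partner → padded with NULL.
- a (player_id=1) pairs with 4 row(s) of b.
- a (player_id=3) pairs with 1 row(s) of b.
- a (player_id=2) pairs with 2 row(s) of b.

(2, RF); (2, RF); (3, BQ); (3, EZ); (3, RF); (7, BQ); (7, EZ); (7, OC); (7, RF); (NULL, DM); (NULL, NU)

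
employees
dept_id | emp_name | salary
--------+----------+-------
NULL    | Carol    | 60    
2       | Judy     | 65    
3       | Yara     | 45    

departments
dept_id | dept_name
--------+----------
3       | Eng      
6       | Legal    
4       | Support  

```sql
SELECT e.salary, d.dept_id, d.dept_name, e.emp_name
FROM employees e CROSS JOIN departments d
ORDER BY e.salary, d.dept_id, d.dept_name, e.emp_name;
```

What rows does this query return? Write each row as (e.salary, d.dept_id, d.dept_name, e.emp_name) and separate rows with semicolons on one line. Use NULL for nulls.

(45, 3, Eng, Yara); (45, 4, Support, Yara); (45, 6, Legal, Yara); (60, 3, Eng, Carol); (60, 4, Support, Carol); (60, 6, Legal, Carol); (65, 3, Eng, Judy); (65, 4, Support, Judy); (65, 6, Legal, Judy)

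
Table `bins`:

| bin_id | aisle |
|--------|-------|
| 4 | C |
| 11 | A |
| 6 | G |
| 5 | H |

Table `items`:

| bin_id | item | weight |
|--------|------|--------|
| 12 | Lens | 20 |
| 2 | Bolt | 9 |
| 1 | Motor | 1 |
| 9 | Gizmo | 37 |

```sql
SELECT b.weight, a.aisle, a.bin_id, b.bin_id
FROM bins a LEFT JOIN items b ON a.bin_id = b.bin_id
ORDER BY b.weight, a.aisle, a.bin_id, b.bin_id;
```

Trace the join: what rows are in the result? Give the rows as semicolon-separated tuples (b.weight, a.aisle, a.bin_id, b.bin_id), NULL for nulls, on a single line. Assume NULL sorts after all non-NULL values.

(NULL, A, 11, NULL); (NULL, C, 4, NULL); (NULL, G, 6, NULL); (NULL, H, 5, NULL)

LEFT JOIN keeps every row from `bins`; unmatched rows get NULL for `items`'s columns.
Matching on a.bin_id = b.bin_id.
Matched pairs: 0; unmatched a rows kept: 4.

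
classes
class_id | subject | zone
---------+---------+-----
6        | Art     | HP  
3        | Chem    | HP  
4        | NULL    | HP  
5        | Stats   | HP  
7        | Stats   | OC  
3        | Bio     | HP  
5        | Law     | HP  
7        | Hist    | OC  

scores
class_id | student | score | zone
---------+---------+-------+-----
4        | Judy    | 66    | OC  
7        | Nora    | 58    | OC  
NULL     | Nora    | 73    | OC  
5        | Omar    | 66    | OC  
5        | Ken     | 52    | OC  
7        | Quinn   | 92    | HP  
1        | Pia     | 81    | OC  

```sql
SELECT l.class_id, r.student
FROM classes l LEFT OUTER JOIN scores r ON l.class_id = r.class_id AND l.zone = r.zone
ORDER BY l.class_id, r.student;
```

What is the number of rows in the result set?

LEFT JOIN keeps every row from `classes`; unmatched rows get NULL for `scores`'s columns.
Matching on l.class_id = r.class_id AND l.zone = r.zone. A NULL in a compared column never satisfies the condition.
- l[0] class_id=6, zone=HP → no match; kept with NULLs on the r side.
- l[1] class_id=3, zone=HP → no match; kept with NULLs on the r side.
- l[2] class_id=4, zone=HP → no match; kept with NULLs on the r side.
- l[3] class_id=5, zone=HP → no match; kept with NULLs on the r side.
- l[4] class_id=7, zone=OC → 1 match(es) in r → 1 row(s).
- l[5] class_id=3, zone=HP → no match; kept with NULLs on the r side.
- l[6] class_id=5, zone=HP → no match; kept with NULLs on the r side.
- l[7] class_id=7, zone=OC → 1 match(es) in r → 1 row(s).
Total: 2 matched + 6 padded = 8 rows.

8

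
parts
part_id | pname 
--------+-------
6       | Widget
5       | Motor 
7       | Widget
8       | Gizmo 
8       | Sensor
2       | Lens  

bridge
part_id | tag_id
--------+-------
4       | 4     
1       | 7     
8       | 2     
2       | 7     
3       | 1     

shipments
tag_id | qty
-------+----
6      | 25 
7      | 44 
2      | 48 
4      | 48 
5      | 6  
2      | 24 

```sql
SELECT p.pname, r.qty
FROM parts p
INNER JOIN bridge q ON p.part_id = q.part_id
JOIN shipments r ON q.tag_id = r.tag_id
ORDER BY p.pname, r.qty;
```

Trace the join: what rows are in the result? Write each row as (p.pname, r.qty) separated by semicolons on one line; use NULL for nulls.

(Gizmo, 24); (Gizmo, 48); (Lens, 44); (Sensor, 24); (Sensor, 48)

Joins associate left-to-right: parts INNER JOIN bridge on part_id gives 3 intermediate row(s).
Then INNER JOIN `shipments r` on tag_id: keep only rows whose q.tag_id appears in r.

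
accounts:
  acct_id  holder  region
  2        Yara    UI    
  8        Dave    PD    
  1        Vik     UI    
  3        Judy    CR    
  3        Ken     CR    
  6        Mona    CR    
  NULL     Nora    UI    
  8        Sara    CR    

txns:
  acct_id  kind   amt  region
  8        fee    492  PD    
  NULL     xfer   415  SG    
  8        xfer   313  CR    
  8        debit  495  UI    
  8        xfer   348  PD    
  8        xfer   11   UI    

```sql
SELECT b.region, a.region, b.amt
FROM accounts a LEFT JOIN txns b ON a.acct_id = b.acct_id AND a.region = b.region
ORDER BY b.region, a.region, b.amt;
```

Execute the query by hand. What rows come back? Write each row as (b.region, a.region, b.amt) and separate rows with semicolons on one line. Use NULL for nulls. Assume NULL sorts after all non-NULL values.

(CR, CR, 313); (PD, PD, 348); (PD, PD, 492); (NULL, CR, NULL); (NULL, CR, NULL); (NULL, CR, NULL); (NULL, UI, NULL); (NULL, UI, NULL); (NULL, UI, NULL)

LEFT JOIN keeps every row from `accounts`; unmatched rows get NULL for `txns`'s columns.
Matching on a.acct_id = b.acct_id AND a.region = b.region. A NULL in a compared column never satisfies the condition.
- acct_id=2, region=UI: no b row matches, row kept with b columns NULL.
- acct_id=8, region=PD: 2 matching b row(s), so 2 row(s) emitted.
- acct_id=1, region=UI: no b row matches, row kept with b columns NULL.
- acct_id=3, region=CR: no b row matches, row kept with b columns NULL.
- acct_id=3, region=CR: no b row matches, row kept with b columns NULL.
- acct_id=6, region=CR: no b row matches, row kept with b columns NULL.
- acct_id=NULL, region=UI: no b row matches, row kept with b columns NULL.
- acct_id=8, region=CR: 1 matching b row(s), so 1 row(s) emitted.
After projecting and ordering:
b.region | a.region | b.amt
CR | CR | 313
PD | PD | 348
PD | PD | 492
NULL | CR | NULL
NULL | CR | NULL
NULL | CR | NULL
NULL | UI | NULL
NULL | UI | NULL
NULL | UI | NULL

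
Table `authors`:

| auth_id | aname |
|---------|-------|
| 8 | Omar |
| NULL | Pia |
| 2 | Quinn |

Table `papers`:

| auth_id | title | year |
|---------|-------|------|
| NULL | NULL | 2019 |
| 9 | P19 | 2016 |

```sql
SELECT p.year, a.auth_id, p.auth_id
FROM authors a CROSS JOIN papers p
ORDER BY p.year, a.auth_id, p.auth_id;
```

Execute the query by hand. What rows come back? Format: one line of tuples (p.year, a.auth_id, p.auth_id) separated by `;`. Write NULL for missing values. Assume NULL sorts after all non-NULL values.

(2016, 2, 9); (2016, 8, 9); (2016, NULL, 9); (2019, 2, NULL); (2019, 8, NULL); (2019, NULL, NULL)

CROSS JOIN pairs every row of `authors` with every row of `papers`: 3 × 2 = 6 rows.
After projecting and ordering:
p.year | a.auth_id | p.auth_id
2016 | 2 | 9
2016 | 8 | 9
2016 | NULL | 9
2019 | 2 | NULL
2019 | 8 | NULL
2019 | NULL | NULL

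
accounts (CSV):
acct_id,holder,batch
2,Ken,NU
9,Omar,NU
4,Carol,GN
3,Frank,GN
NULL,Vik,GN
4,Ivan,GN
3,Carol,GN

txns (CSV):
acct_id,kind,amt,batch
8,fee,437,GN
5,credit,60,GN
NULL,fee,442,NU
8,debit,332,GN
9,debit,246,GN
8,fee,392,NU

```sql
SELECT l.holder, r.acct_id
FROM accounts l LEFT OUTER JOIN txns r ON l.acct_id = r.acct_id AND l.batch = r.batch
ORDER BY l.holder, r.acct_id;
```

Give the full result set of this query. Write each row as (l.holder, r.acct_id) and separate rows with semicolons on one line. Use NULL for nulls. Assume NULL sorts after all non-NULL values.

LEFT JOIN keeps every row from `accounts`; unmatched rows get NULL for `txns`'s columns.
Matching on l.acct_id = r.acct_id AND l.batch = r.batch. A NULL in a compared column never satisfies the condition.
- l row (acct_id=2, batch=NU): no match → kept, r columns NULL.
- l row (acct_id=9, batch=NU): no match → kept, r columns NULL.
- l row (acct_id=4, batch=GN): no match → kept, r columns NULL.
- l row (acct_id=3, batch=GN): no match → kept, r columns NULL.
- l row (acct_id=NULL, batch=GN): no match → kept, r columns NULL.
- l row (acct_id=4, batch=GN): no match → kept, r columns NULL.
- l row (acct_id=3, batch=GN): no match → kept, r columns NULL.
After projecting and ordering:
l.holder | r.acct_id
Carol | NULL
Carol | NULL
Frank | NULL
Ivan | NULL
Ken | NULL
Omar | NULL
Vik | NULL

(Carol, NULL); (Carol, NULL); (Frank, NULL); (Ivan, NULL); (Ken, NULL); (Omar, NULL); (Vik, NULL)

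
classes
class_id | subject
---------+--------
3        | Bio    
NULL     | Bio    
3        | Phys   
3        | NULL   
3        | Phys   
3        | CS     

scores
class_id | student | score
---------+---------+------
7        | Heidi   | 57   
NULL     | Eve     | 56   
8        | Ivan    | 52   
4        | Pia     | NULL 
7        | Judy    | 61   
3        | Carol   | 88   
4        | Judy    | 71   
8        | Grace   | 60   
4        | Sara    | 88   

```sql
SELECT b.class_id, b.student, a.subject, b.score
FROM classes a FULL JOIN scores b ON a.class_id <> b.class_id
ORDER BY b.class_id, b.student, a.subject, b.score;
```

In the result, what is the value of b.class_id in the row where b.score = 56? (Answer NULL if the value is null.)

FULL OUTER JOIN keeps every row from both sides; unmatched rows get NULL for the other side's columns.
Matching on a.class_id <> b.class_id. A NULL in a compared column never satisfies the condition.
Matched pairs: 35; unmatched a rows kept: 1; unmatched b rows kept: 2.

NULL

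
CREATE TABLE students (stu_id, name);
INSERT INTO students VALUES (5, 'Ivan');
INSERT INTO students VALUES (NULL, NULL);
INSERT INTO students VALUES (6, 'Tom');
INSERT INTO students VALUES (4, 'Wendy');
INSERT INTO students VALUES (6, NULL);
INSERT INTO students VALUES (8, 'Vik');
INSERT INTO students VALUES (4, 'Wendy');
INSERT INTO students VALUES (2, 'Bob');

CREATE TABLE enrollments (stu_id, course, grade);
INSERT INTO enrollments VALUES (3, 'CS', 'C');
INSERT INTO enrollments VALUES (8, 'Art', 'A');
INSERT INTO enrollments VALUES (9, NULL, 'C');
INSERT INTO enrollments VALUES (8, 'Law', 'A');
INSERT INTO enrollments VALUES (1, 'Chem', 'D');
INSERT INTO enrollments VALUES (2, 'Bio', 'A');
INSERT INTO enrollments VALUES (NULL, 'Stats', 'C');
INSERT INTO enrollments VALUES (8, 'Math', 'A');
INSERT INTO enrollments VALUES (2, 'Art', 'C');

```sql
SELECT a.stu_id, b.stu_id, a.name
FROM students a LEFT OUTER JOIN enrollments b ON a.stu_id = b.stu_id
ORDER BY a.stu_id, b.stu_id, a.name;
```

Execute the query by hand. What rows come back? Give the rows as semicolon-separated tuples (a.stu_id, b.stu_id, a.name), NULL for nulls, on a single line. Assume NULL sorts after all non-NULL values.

(2, 2, Bob); (2, 2, Bob); (4, NULL, Wendy); (4, NULL, Wendy); (5, NULL, Ivan); (6, NULL, Tom); (6, NULL, NULL); (8, 8, Vik); (8, 8, Vik); (8, 8, Vik); (NULL, NULL, NULL)

LEFT JOIN keeps every row from `students`; unmatched rows get NULL for `enrollments`'s columns.
Matching on a.stu_id = b.stu_id. A NULL in a compared column never satisfies the condition.
Matched pairs: 5; unmatched a rows kept: 6.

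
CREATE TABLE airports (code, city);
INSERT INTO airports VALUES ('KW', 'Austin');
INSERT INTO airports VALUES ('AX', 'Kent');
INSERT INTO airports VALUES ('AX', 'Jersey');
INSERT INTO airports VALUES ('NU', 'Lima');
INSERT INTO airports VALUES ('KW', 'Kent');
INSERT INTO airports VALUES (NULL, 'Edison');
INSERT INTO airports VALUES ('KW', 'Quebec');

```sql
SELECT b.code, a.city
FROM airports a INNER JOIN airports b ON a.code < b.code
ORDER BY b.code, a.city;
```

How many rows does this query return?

11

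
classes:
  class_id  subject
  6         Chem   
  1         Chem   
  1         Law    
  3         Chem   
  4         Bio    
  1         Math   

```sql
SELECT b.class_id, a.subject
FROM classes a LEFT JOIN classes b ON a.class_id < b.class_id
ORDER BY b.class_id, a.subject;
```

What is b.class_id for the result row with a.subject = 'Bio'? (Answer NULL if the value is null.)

LEFT JOIN keeps every row from `classes a`; unmatched rows get NULL for `classes b`'s columns.
Matching on a.class_id < b.class_id.
- class_id=6: no b row matches, row kept with b columns NULL.
- class_id=1: 3 matching b row(s), so 3 row(s) emitted.
- class_id=1: 3 matching b row(s), so 3 row(s) emitted.
- class_id=3: 2 matching b row(s), so 2 row(s) emitted.
- class_id=4: 1 matching b row(s), so 1 row(s) emitted.
- class_id=1: 3 matching b row(s), so 3 row(s) emitted.

6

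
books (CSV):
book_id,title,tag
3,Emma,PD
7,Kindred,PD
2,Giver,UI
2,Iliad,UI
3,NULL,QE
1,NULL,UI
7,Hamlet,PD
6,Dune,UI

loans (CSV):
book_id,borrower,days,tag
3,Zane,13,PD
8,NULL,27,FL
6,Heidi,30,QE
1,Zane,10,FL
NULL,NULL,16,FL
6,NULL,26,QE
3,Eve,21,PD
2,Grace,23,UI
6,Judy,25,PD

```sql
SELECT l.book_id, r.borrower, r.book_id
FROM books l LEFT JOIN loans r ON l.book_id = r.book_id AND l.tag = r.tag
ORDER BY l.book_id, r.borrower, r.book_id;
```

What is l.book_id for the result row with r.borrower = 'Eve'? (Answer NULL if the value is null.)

LEFT JOIN keeps every row from `books`; unmatched rows get NULL for `loans`'s columns.
Matching on l.book_id = r.book_id AND l.tag = r.tag. A NULL in a compared column never satisfies the condition.
- l (book_id=3, tag=PD) pairs with 2 row(s) of r.
- l (book_id=7, tag=PD) has no partner → padded with NULL.
- l (book_id=2, tag=UI) pairs with 1 row(s) of r.
- l (book_id=2, tag=UI) pairs with 1 row(s) of r.
- l (book_id=3, tag=QE) has no partner → padded with NULL.
- l (book_id=1, tag=UI) has no partner → padded with NULL.
- l (book_id=7, tag=PD) has no partner → padded with NULL.
- l (book_id=6, tag=UI) has no partner → padded with NULL.

3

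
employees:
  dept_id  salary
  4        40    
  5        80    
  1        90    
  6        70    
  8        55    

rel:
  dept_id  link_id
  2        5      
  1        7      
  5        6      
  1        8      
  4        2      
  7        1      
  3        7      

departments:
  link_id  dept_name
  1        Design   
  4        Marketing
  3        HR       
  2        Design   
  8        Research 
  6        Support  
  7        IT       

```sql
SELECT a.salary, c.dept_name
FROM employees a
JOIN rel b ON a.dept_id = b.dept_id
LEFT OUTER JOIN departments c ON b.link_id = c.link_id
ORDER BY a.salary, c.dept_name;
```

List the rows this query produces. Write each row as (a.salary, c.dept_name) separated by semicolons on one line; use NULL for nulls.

(40, Design); (80, Support); (90, IT); (90, Research)

Evaluate left to right. First `employees a INNER JOIN rel b` on dept_id: 4 row(s).
Then LEFT JOIN `departments c` on link_id: each of those 4 rows is kept; rows whose b.link_id has no match in c get NULL for c's columns.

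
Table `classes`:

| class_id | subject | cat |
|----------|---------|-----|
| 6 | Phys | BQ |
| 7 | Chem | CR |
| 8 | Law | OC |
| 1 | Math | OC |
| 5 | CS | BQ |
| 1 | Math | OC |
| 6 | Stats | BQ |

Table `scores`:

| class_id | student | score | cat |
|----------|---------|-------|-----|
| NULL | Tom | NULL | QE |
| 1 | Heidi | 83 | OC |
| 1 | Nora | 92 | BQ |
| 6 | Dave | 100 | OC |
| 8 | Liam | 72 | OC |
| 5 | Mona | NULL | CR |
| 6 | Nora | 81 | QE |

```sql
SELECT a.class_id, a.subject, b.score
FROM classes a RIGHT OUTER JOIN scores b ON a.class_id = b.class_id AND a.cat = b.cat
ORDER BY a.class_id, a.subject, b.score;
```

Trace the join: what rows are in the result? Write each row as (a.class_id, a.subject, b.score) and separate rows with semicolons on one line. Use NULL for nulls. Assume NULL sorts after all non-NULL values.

(1, Math, 83); (1, Math, 83); (8, Law, 72); (NULL, NULL, 81); (NULL, NULL, 92); (NULL, NULL, 100); (NULL, NULL, NULL); (NULL, NULL, NULL)

RIGHT JOIN keeps every row from `scores`; unmatched rows get NULL for `classes`'s columns.
Matching on a.class_id = b.class_id AND a.cat = b.cat. A NULL in a compared column never satisfies the condition.
Matched pairs: 3; unmatched b rows kept: 5.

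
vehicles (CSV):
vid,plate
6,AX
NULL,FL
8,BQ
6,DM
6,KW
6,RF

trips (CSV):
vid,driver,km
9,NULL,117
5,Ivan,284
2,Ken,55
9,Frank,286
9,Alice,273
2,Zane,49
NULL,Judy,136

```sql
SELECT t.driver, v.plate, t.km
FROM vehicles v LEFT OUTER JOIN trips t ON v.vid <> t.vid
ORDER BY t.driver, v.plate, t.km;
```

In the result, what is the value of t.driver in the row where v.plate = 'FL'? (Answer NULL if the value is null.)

NULL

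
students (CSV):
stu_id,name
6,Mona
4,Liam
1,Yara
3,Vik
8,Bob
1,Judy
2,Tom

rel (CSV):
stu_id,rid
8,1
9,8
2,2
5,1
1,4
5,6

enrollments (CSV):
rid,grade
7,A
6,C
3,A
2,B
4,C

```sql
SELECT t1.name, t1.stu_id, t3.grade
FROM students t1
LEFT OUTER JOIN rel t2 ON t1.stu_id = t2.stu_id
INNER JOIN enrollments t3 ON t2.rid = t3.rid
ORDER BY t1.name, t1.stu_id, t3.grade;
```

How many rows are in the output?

Joins associate left-to-right: students LEFT JOIN rel on stu_id gives 7 intermediate row(s).
Then INNER JOIN `enrollments t3` on rid: keep only rows whose t2.rid appears in t3.
Result: 3 row(s).

3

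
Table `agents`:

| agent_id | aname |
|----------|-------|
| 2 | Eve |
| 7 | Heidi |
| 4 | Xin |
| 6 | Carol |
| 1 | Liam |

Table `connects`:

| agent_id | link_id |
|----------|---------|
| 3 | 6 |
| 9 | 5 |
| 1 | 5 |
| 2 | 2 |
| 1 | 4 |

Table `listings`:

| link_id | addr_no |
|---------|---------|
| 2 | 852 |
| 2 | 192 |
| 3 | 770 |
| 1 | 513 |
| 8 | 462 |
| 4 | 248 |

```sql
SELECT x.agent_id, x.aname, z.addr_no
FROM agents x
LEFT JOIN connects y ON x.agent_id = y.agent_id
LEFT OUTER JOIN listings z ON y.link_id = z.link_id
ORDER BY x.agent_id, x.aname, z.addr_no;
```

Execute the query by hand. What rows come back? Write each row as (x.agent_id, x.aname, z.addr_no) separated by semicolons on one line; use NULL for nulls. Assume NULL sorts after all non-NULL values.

(1, Liam, 248); (1, Liam, NULL); (2, Eve, 192); (2, Eve, 852); (4, Xin, NULL); (6, Carol, NULL); (7, Heidi, NULL)

Step 1 — x LEFT JOIN y on agent_id → 6 row(s).
Then LEFT JOIN `listings z` on link_id: each of those 6 rows is kept; rows whose y.link_id has no match in z get NULL for z's columns.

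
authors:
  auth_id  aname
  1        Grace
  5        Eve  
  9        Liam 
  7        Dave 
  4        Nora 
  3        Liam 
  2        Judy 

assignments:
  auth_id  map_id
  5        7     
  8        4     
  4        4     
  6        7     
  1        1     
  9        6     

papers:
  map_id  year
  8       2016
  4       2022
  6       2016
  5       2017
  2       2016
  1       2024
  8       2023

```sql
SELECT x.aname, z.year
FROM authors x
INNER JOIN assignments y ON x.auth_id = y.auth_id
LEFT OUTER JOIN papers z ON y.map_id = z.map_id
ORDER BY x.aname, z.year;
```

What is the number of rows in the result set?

4

Step 1 — x INNER JOIN y on auth_id → 4 row(s).
Then LEFT JOIN `papers z` on map_id: each of those 4 rows is kept; rows whose y.map_id has no match in z get NULL for z's columns.
Result: 4 row(s).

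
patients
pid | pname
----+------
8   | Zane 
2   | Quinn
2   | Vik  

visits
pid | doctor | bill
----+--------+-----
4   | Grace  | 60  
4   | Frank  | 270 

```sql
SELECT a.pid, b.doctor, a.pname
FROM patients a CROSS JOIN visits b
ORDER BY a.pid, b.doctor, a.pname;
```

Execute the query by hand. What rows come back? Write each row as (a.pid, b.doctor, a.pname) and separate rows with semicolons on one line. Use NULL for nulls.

(2, Frank, Quinn); (2, Frank, Vik); (2, Grace, Quinn); (2, Grace, Vik); (8, Frank, Zane); (8, Grace, Zane)

CROSS JOIN pairs every row of `patients` with every row of `visits`: 3 × 2 = 6 rows.
After projecting and ordering:
a.pid | b.doctor | a.pname
2 | Frank | Quinn
2 | Frank | Vik
2 | Grace | Quinn
2 | Grace | Vik
8 | Frank | Zane
8 | Grace | Zane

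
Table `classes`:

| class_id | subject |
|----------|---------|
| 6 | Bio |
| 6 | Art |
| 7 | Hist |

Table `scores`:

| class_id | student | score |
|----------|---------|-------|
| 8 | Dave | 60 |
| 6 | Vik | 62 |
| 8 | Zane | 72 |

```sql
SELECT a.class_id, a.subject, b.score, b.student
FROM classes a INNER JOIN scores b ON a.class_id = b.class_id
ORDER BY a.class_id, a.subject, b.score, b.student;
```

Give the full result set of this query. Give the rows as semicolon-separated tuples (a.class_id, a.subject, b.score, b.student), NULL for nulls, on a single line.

INNER JOIN keeps only pairs where the ON condition holds.
Matching on a.class_id = b.class_id.
- a row (class_id=6): matches 1 b row(s) → 1 output row(s).
- a row (class_id=6): matches 1 b row(s) → 1 output row(s).
- a row (class_id=7): no match → dropped.
After projecting and ordering:
a.class_id | a.subject | b.score | b.student
6 | Art | 62 | Vik
6 | Bio | 62 | Vik

(6, Art, 62, Vik); (6, Bio, 62, Vik)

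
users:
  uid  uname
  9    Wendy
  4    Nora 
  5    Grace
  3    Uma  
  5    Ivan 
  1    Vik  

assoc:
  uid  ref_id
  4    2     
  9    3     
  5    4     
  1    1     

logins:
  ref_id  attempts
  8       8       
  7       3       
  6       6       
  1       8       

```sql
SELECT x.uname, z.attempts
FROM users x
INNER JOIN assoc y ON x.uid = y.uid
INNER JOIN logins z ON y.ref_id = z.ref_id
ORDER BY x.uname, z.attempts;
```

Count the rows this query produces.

1

Step 1 — x INNER JOIN y on uid → 5 row(s).
Then INNER JOIN `logins z` on ref_id: keep only rows whose y.ref_id appears in z.
Result: 1 row(s).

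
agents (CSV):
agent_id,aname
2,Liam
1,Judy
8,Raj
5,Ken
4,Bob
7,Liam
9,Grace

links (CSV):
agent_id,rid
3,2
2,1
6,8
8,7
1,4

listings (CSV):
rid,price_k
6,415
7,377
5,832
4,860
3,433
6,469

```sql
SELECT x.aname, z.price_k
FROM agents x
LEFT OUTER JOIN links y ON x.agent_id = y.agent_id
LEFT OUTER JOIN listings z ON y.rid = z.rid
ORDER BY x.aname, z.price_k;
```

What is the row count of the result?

7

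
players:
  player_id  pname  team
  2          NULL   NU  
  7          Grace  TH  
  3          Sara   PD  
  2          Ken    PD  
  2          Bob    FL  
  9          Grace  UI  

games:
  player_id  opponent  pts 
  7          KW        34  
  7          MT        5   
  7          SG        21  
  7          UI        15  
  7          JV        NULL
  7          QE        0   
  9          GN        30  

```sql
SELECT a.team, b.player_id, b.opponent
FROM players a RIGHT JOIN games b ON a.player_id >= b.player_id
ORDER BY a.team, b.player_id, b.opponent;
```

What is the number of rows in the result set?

13

RIGHT JOIN keeps every row from `games`; unmatched rows get NULL for `players`'s columns.
Matching on a.player_id >= b.player_id.
- a[0] player_id=2 → no match.
- a[1] player_id=7 → 6 match(es) in b → 6 row(s).
- a[2] player_id=3 → no match.
- a[3] player_id=2 → no match.
- a[4] player_id=2 → no match.
- a[5] player_id=9 → 7 match(es) in b → 7 row(s).
- every b row matched at least one a row.
Total: 13 rows.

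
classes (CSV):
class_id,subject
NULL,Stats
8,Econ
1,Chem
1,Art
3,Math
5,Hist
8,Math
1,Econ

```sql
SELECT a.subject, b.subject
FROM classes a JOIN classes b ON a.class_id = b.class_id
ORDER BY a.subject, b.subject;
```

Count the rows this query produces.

15

INNER JOIN keeps only pairs where the ON condition holds.
Matching on a.class_id = b.class_id. A NULL in a compared column never satisfies the condition.
Matched pairs: 15.
Total: 15 rows.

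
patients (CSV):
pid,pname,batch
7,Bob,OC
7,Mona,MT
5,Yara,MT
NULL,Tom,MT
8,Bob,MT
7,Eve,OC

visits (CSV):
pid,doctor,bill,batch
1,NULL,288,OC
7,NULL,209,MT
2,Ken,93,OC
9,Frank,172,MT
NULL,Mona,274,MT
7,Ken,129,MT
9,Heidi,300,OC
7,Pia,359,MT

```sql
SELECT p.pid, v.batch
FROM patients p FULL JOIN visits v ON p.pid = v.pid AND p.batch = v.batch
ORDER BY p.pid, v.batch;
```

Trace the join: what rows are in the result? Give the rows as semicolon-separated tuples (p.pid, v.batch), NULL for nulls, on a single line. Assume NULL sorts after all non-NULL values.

(5, NULL); (7, MT); (7, MT); (7, MT); (7, NULL); (7, NULL); (8, NULL); (NULL, MT); (NULL, MT); (NULL, OC); (NULL, OC); (NULL, OC); (NULL, NULL)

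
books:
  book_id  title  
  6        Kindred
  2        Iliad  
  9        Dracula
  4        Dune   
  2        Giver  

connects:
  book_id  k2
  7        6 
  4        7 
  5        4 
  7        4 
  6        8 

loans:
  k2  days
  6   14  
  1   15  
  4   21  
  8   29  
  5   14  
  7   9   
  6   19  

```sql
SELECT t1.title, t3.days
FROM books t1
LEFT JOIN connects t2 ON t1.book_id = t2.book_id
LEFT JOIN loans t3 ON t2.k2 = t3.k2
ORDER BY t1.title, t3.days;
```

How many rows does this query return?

Joins associate left-to-right: books LEFT JOIN connects on book_id gives 5 intermediate row(s).
Then LEFT JOIN `loans t3` on k2: each of those 5 rows is kept; rows whose t2.k2 has no match in t3 get NULL for t3's columns.
Result: 5 row(s).

5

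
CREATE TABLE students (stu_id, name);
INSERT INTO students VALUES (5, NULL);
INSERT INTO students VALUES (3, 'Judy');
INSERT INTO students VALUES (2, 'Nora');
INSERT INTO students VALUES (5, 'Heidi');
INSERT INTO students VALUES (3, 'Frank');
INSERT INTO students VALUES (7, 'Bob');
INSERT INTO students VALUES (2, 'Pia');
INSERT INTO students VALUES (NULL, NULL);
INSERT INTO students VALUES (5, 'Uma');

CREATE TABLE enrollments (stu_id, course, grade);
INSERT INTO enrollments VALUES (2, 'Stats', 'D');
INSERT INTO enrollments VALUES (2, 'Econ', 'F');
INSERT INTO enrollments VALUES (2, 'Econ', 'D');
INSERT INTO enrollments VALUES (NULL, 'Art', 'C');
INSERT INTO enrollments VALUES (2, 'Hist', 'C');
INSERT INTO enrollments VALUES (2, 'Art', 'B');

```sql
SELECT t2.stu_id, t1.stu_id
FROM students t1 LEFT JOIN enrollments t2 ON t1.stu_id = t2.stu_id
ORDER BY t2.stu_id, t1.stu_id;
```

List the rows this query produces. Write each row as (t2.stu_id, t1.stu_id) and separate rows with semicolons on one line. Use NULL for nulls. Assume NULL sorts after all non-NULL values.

LEFT JOIN keeps every row from `students`; unmatched rows get NULL for `enrollments`'s columns.
Matching on t1.stu_id = t2.stu_id. A NULL in a compared column never satisfies the condition.
Matched pairs: 10; unmatched t1 rows kept: 7.

(2, 2); (2, 2); (2, 2); (2, 2); (2, 2); (2, 2); (2, 2); (2, 2); (2, 2); (2, 2); (NULL, 3); (NULL, 3); (NULL, 5); (NULL, 5); (NULL, 5); (NULL, 7); (NULL, NULL)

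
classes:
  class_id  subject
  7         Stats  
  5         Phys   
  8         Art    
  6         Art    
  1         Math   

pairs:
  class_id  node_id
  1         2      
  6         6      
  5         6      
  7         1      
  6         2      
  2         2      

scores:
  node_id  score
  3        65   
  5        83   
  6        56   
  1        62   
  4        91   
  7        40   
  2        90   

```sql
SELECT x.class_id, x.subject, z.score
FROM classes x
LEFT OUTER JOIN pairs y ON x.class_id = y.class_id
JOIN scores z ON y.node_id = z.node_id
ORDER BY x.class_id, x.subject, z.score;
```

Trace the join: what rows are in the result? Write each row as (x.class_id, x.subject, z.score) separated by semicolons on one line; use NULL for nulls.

Step 1 — x LEFT JOIN y on class_id → 6 row(s).
Then INNER JOIN `scores z` on node_id: keep only rows whose y.node_id appears in z.

(1, Math, 90); (5, Phys, 56); (6, Art, 56); (6, Art, 90); (7, Stats, 62)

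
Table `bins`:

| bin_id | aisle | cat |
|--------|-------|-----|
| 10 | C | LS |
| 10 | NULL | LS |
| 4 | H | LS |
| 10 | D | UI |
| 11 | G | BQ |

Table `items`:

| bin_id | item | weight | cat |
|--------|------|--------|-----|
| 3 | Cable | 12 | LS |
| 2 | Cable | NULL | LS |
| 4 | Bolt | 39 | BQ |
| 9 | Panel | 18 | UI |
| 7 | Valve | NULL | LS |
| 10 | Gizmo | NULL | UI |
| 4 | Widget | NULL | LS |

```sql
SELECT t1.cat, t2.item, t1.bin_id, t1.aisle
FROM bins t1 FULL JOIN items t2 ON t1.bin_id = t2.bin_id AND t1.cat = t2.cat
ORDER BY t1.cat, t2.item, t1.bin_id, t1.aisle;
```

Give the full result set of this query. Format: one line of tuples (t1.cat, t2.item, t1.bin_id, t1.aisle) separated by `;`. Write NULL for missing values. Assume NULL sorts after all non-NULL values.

(BQ, NULL, 11, G); (LS, Widget, 4, H); (LS, NULL, 10, C); (LS, NULL, 10, NULL); (UI, Gizmo, 10, D); (NULL, Bolt, NULL, NULL); (NULL, Cable, NULL, NULL); (NULL, Cable, NULL, NULL); (NULL, Panel, NULL, NULL); (NULL, Valve, NULL, NULL)

FULL OUTER JOIN keeps every row from both sides; unmatched rows get NULL for the other side's columns.
Matching on t1.bin_id = t2.bin_id AND t1.cat = t2.cat.
- t1 (bin_id=10, cat=LS) has no partner → padded with NULL.
- t1 (bin_id=10, cat=LS) has no partner → padded with NULL.
- t1 (bin_id=4, cat=LS) pairs with 1 row(s) of t2.
- t1 (bin_id=10, cat=UI) pairs with 1 row(s) of t2.
- t1 (bin_id=11, cat=BQ) has no partner → padded with NULL.
- 5 row(s) from t2 found no t1 partner → padded with NULL.
After projecting and ordering:
t1.cat | t2.item | t1.bin_id | t1.aisle
BQ | NULL | 11 | G
LS | Widget | 4 | H
LS | NULL | 10 | C
LS | NULL | 10 | NULL
UI | Gizmo | 10 | D
NULL | Bolt | NULL | NULL
NULL | Cable | NULL | NULL
NULL | Cable | NULL | NULL
NULL | Panel | NULL | NULL
NULL | Valve | NULL | NULL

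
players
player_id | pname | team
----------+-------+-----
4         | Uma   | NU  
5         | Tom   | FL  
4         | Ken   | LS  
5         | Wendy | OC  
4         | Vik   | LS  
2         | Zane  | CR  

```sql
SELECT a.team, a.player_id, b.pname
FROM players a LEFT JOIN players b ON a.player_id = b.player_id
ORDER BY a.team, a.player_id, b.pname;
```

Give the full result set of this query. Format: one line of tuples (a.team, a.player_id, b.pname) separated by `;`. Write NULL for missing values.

(CR, 2, Zane); (FL, 5, Tom); (FL, 5, Wendy); (LS, 4, Ken); (LS, 4, Ken); (LS, 4, Uma); (LS, 4, Uma); (LS, 4, Vik); (LS, 4, Vik); (NU, 4, Ken); (NU, 4, Uma); (NU, 4, Vik); (OC, 5, Tom); (OC, 5, Wendy)

LEFT JOIN keeps every row from `players a`; unmatched rows get NULL for `players b`'s columns.
Matching on a.player_id = b.player_id.
Matched pairs: 14; unmatched a rows kept: 0.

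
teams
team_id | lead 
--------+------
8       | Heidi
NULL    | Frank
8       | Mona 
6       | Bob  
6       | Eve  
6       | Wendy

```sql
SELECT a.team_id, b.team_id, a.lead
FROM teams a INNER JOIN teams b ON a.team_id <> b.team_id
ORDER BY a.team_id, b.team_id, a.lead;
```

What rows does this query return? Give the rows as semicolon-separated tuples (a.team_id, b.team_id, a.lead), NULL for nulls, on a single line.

INNER JOIN keeps only pairs where the ON condition holds.
Matching on a.team_id <> b.team_id. A NULL in a compared column never satisfies the condition.
- a[0] team_id=8 → 3 match(es) in b → 3 row(s).
- a[1] team_id=NULL → no match; dropped.
- a[2] team_id=8 → 3 match(es) in b → 3 row(s).
- a[3] team_id=6 → 2 match(es) in b → 2 row(s).
- a[4] team_id=6 → 2 match(es) in b → 2 row(s).
- a[5] team_id=6 → 2 match(es) in b → 2 row(s).

(6, 8, Bob); (6, 8, Bob); (6, 8, Eve); (6, 8, Eve); (6, 8, Wendy); (6, 8, Wendy); (8, 6, Heidi); (8, 6, Heidi); (8, 6, Heidi); (8, 6, Mona); (8, 6, Mona); (8, 6, Mona)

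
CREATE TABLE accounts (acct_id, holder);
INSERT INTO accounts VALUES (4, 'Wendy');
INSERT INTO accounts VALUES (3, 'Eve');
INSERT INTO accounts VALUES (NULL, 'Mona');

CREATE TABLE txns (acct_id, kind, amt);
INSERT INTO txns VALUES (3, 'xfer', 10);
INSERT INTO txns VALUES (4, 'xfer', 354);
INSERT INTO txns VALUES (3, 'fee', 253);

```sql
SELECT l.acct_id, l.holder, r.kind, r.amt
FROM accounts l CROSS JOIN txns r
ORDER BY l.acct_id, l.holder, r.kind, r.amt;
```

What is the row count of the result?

9

CROSS JOIN pairs every row of `accounts` with every row of `txns`: 3 × 3 = 9 rows.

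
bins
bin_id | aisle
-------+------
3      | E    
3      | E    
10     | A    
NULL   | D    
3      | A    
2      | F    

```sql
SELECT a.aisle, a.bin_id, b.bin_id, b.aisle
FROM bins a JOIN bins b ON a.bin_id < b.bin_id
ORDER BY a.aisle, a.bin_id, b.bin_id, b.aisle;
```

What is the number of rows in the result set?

7

INNER JOIN keeps only pairs where the ON condition holds.
Matching on a.bin_id < b.bin_id. A NULL in a compared column never satisfies the condition.
- a (bin_id=3) pairs with 1 row(s) of b.
- a (bin_id=3) pairs with 1 row(s) of b.
- a (bin_id=10) has no partner → excluded.
- a (bin_id=NULL) has no partner → excluded.
- a (bin_id=3) pairs with 1 row(s) of b.
- a (bin_id=2) pairs with 4 row(s) of b.
Total: 7 rows.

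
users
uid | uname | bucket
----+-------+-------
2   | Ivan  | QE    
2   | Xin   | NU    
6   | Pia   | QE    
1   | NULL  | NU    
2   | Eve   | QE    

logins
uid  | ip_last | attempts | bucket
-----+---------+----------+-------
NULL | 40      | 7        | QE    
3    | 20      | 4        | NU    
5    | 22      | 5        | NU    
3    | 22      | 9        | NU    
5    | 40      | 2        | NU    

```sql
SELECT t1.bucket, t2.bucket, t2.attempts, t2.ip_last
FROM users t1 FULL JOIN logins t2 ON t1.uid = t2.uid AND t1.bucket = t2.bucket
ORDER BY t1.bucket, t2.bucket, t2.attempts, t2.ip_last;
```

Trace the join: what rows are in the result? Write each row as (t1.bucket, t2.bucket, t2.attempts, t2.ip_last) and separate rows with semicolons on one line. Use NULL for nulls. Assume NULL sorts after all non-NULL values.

FULL OUTER JOIN keeps every row from both sides; unmatched rows get NULL for the other side's columns.
Matching on t1.uid = t2.uid AND t1.bucket = t2.bucket. A NULL in a compared column never satisfies the condition.
Matched pairs: 0; unmatched t1 rows kept: 5; unmatched t2 rows kept: 5.

(NU, NULL, NULL, NULL); (NU, NULL, NULL, NULL); (QE, NULL, NULL, NULL); (QE, NULL, NULL, NULL); (QE, NULL, NULL, NULL); (NULL, NU, 2, 40); (NULL, NU, 4, 20); (NULL, NU, 5, 22); (NULL, NU, 9, 22); (NULL, QE, 7, 40)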